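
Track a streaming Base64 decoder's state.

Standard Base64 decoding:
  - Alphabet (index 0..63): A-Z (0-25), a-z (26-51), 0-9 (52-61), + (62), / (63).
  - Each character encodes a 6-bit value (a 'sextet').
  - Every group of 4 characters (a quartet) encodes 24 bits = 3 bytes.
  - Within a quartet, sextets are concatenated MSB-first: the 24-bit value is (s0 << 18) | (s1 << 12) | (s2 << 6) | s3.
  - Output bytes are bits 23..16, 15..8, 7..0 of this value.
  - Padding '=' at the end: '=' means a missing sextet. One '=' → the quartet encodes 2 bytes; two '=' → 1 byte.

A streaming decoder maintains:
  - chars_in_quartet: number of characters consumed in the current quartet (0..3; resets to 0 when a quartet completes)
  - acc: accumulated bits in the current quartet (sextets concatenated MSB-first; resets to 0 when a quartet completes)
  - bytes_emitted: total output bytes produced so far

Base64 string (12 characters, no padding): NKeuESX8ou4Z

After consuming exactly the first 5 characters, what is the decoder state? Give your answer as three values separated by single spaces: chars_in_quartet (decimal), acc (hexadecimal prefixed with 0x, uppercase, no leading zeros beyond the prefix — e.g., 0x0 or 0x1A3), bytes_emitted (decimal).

Answer: 1 0x4 3

Derivation:
After char 0 ('N'=13): chars_in_quartet=1 acc=0xD bytes_emitted=0
After char 1 ('K'=10): chars_in_quartet=2 acc=0x34A bytes_emitted=0
After char 2 ('e'=30): chars_in_quartet=3 acc=0xD29E bytes_emitted=0
After char 3 ('u'=46): chars_in_quartet=4 acc=0x34A7AE -> emit 34 A7 AE, reset; bytes_emitted=3
After char 4 ('E'=4): chars_in_quartet=1 acc=0x4 bytes_emitted=3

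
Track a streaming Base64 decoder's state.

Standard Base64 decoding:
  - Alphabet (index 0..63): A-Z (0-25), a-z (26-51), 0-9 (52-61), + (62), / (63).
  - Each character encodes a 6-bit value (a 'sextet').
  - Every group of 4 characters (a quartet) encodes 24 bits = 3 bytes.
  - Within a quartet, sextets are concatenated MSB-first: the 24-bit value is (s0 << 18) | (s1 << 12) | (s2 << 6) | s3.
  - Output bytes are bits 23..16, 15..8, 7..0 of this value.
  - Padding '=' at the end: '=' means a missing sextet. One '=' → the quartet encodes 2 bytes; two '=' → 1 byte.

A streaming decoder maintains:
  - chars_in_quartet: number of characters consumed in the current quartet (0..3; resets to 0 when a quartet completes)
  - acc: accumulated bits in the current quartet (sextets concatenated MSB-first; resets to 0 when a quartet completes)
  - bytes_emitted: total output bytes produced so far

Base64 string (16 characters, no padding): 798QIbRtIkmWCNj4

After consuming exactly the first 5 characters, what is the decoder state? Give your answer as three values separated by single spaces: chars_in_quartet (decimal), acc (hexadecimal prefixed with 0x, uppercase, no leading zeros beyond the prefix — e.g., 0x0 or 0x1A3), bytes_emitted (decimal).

After char 0 ('7'=59): chars_in_quartet=1 acc=0x3B bytes_emitted=0
After char 1 ('9'=61): chars_in_quartet=2 acc=0xEFD bytes_emitted=0
After char 2 ('8'=60): chars_in_quartet=3 acc=0x3BF7C bytes_emitted=0
After char 3 ('Q'=16): chars_in_quartet=4 acc=0xEFDF10 -> emit EF DF 10, reset; bytes_emitted=3
After char 4 ('I'=8): chars_in_quartet=1 acc=0x8 bytes_emitted=3

Answer: 1 0x8 3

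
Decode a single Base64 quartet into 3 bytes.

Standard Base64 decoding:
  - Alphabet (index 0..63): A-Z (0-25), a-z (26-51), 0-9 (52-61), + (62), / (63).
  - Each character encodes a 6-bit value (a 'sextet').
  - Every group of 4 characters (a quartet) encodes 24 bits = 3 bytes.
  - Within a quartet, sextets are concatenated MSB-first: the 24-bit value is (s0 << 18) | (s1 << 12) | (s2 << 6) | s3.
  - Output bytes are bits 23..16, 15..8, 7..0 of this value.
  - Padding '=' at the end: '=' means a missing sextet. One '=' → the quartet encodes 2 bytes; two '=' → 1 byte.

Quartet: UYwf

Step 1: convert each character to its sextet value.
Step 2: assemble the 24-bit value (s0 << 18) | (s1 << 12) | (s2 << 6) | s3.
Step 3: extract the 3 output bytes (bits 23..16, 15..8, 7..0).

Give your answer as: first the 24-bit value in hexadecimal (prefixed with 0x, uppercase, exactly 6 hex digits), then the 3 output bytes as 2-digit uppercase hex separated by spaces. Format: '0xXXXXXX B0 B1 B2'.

Sextets: U=20, Y=24, w=48, f=31
24-bit: (20<<18) | (24<<12) | (48<<6) | 31
      = 0x500000 | 0x018000 | 0x000C00 | 0x00001F
      = 0x518C1F
Bytes: (v>>16)&0xFF=51, (v>>8)&0xFF=8C, v&0xFF=1F

Answer: 0x518C1F 51 8C 1F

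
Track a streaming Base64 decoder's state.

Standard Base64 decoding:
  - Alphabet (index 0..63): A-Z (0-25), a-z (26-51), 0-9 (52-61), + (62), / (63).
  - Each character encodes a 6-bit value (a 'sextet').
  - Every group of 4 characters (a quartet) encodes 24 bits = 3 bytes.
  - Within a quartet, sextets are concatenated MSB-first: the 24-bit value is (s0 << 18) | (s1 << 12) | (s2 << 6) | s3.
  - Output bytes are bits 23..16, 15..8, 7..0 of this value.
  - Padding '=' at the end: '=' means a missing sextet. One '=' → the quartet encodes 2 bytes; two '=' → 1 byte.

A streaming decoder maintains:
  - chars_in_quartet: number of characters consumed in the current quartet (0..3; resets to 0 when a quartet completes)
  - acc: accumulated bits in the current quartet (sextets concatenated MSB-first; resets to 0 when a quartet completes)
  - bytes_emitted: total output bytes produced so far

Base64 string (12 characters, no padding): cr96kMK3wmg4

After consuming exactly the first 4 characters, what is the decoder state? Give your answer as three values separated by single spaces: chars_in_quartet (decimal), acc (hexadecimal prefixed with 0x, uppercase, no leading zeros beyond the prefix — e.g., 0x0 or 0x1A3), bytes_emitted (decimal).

Answer: 0 0x0 3

Derivation:
After char 0 ('c'=28): chars_in_quartet=1 acc=0x1C bytes_emitted=0
After char 1 ('r'=43): chars_in_quartet=2 acc=0x72B bytes_emitted=0
After char 2 ('9'=61): chars_in_quartet=3 acc=0x1CAFD bytes_emitted=0
After char 3 ('6'=58): chars_in_quartet=4 acc=0x72BF7A -> emit 72 BF 7A, reset; bytes_emitted=3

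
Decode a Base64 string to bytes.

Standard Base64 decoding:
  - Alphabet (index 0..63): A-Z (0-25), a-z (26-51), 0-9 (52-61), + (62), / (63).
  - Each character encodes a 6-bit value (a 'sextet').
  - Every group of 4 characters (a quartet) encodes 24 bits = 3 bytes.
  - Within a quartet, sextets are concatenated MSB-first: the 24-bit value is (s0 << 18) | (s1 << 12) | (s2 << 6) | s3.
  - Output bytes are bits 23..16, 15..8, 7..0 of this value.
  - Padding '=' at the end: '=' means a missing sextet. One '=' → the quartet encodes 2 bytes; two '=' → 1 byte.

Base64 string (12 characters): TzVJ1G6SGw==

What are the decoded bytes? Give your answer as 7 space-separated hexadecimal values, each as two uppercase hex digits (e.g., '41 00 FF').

Answer: 4F 35 49 D4 6E 92 1B

Derivation:
After char 0 ('T'=19): chars_in_quartet=1 acc=0x13 bytes_emitted=0
After char 1 ('z'=51): chars_in_quartet=2 acc=0x4F3 bytes_emitted=0
After char 2 ('V'=21): chars_in_quartet=3 acc=0x13CD5 bytes_emitted=0
After char 3 ('J'=9): chars_in_quartet=4 acc=0x4F3549 -> emit 4F 35 49, reset; bytes_emitted=3
After char 4 ('1'=53): chars_in_quartet=1 acc=0x35 bytes_emitted=3
After char 5 ('G'=6): chars_in_quartet=2 acc=0xD46 bytes_emitted=3
After char 6 ('6'=58): chars_in_quartet=3 acc=0x351BA bytes_emitted=3
After char 7 ('S'=18): chars_in_quartet=4 acc=0xD46E92 -> emit D4 6E 92, reset; bytes_emitted=6
After char 8 ('G'=6): chars_in_quartet=1 acc=0x6 bytes_emitted=6
After char 9 ('w'=48): chars_in_quartet=2 acc=0x1B0 bytes_emitted=6
Padding '==': partial quartet acc=0x1B0 -> emit 1B; bytes_emitted=7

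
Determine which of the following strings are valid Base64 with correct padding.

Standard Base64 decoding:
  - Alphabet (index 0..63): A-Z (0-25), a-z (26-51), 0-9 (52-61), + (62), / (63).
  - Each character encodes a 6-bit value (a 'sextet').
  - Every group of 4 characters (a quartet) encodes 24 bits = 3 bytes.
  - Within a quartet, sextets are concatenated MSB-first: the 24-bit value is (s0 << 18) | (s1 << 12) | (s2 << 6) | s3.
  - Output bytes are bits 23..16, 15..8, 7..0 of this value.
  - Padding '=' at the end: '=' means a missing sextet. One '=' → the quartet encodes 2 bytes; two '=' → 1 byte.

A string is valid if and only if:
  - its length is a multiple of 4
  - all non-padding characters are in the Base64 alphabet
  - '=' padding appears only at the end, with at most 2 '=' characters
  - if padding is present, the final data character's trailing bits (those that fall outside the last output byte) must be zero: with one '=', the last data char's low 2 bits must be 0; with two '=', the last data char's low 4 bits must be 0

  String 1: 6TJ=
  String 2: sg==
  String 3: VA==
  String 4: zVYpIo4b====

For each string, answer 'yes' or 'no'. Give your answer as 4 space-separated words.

Answer: no yes yes no

Derivation:
String 1: '6TJ=' → invalid (bad trailing bits)
String 2: 'sg==' → valid
String 3: 'VA==' → valid
String 4: 'zVYpIo4b====' → invalid (4 pad chars (max 2))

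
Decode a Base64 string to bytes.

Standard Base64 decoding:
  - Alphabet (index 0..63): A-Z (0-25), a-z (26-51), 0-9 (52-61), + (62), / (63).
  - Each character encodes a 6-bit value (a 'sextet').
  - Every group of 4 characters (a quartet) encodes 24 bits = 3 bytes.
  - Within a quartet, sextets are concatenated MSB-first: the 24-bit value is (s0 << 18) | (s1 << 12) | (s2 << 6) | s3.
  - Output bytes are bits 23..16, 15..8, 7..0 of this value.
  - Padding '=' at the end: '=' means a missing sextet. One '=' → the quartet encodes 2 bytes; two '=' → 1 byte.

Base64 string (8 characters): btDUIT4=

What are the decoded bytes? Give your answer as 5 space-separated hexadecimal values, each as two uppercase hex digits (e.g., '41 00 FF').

After char 0 ('b'=27): chars_in_quartet=1 acc=0x1B bytes_emitted=0
After char 1 ('t'=45): chars_in_quartet=2 acc=0x6ED bytes_emitted=0
After char 2 ('D'=3): chars_in_quartet=3 acc=0x1BB43 bytes_emitted=0
After char 3 ('U'=20): chars_in_quartet=4 acc=0x6ED0D4 -> emit 6E D0 D4, reset; bytes_emitted=3
After char 4 ('I'=8): chars_in_quartet=1 acc=0x8 bytes_emitted=3
After char 5 ('T'=19): chars_in_quartet=2 acc=0x213 bytes_emitted=3
After char 6 ('4'=56): chars_in_quartet=3 acc=0x84F8 bytes_emitted=3
Padding '=': partial quartet acc=0x84F8 -> emit 21 3E; bytes_emitted=5

Answer: 6E D0 D4 21 3E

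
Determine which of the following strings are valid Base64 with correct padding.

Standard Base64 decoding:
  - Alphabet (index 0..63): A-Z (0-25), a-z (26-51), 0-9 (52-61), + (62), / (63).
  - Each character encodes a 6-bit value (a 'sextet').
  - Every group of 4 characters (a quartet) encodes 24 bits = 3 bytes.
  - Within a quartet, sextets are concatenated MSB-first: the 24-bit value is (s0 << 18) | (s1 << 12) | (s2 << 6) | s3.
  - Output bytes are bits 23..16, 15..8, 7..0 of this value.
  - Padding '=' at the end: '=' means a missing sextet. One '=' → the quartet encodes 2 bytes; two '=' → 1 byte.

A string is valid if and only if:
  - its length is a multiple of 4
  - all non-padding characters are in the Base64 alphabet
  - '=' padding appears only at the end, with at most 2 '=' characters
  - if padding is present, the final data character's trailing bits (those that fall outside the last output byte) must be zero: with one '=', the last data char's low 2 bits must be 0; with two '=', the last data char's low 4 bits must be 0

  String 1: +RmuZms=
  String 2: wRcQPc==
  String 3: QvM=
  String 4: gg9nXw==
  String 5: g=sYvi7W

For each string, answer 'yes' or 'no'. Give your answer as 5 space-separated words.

String 1: '+RmuZms=' → valid
String 2: 'wRcQPc==' → invalid (bad trailing bits)
String 3: 'QvM=' → valid
String 4: 'gg9nXw==' → valid
String 5: 'g=sYvi7W' → invalid (bad char(s): ['=']; '=' in middle)

Answer: yes no yes yes no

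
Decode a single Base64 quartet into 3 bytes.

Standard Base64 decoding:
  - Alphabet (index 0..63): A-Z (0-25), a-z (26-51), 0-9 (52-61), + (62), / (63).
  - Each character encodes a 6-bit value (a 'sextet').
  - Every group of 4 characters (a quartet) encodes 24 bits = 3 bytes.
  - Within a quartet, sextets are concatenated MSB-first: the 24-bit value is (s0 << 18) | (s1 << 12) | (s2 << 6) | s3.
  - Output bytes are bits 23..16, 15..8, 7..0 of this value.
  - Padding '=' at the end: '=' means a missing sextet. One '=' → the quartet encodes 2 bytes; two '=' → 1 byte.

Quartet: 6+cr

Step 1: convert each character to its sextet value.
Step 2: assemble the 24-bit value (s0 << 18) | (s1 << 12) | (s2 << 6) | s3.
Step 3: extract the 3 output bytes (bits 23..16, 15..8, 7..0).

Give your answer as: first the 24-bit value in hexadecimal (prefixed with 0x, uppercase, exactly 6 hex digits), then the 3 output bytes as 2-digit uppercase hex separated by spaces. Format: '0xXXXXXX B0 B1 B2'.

Sextets: 6=58, +=62, c=28, r=43
24-bit: (58<<18) | (62<<12) | (28<<6) | 43
      = 0xE80000 | 0x03E000 | 0x000700 | 0x00002B
      = 0xEBE72B
Bytes: (v>>16)&0xFF=EB, (v>>8)&0xFF=E7, v&0xFF=2B

Answer: 0xEBE72B EB E7 2B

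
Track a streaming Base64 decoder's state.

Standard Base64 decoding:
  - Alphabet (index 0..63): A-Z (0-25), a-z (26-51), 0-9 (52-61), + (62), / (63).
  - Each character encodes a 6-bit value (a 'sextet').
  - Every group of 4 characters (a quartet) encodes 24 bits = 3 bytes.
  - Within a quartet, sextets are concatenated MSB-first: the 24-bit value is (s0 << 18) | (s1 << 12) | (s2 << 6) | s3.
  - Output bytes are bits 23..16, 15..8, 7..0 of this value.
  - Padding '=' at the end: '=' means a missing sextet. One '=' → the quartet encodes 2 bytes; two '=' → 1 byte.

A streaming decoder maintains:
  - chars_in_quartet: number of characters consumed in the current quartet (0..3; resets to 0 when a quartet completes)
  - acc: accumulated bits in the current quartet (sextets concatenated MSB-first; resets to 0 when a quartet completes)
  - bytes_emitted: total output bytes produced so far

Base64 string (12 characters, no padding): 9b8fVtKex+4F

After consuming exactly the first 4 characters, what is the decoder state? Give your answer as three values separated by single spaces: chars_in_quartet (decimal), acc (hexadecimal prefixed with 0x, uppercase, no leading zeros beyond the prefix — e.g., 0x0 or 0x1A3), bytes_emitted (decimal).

Answer: 0 0x0 3

Derivation:
After char 0 ('9'=61): chars_in_quartet=1 acc=0x3D bytes_emitted=0
After char 1 ('b'=27): chars_in_quartet=2 acc=0xF5B bytes_emitted=0
After char 2 ('8'=60): chars_in_quartet=3 acc=0x3D6FC bytes_emitted=0
After char 3 ('f'=31): chars_in_quartet=4 acc=0xF5BF1F -> emit F5 BF 1F, reset; bytes_emitted=3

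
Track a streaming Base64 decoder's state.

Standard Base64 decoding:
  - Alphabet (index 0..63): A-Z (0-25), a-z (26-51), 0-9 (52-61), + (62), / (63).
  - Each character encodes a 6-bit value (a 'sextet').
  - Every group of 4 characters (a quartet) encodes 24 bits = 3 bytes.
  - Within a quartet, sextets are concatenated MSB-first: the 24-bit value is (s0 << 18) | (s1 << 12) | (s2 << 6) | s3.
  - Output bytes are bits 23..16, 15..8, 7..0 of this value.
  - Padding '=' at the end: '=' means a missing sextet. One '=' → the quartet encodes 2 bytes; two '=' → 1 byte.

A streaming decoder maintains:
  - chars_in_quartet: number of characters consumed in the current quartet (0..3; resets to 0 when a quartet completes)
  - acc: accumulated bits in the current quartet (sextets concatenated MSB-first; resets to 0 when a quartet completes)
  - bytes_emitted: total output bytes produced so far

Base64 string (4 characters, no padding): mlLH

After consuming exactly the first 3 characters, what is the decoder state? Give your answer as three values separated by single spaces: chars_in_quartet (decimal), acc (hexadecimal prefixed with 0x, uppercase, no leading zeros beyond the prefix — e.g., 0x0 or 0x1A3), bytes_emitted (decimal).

After char 0 ('m'=38): chars_in_quartet=1 acc=0x26 bytes_emitted=0
After char 1 ('l'=37): chars_in_quartet=2 acc=0x9A5 bytes_emitted=0
After char 2 ('L'=11): chars_in_quartet=3 acc=0x2694B bytes_emitted=0

Answer: 3 0x2694B 0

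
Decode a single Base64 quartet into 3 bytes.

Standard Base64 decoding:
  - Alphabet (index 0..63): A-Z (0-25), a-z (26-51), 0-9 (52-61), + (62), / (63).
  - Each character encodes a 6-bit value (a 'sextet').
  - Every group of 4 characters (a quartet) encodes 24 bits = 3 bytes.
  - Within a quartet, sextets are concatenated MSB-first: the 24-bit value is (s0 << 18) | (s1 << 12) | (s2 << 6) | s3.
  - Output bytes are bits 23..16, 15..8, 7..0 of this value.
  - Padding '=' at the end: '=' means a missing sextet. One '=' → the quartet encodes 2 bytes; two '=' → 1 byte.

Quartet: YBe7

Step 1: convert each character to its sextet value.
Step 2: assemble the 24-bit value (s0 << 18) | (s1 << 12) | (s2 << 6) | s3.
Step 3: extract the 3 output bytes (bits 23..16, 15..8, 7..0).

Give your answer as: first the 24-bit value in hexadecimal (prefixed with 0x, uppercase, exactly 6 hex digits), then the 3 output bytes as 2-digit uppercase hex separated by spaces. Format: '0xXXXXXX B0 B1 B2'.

Answer: 0x6017BB 60 17 BB

Derivation:
Sextets: Y=24, B=1, e=30, 7=59
24-bit: (24<<18) | (1<<12) | (30<<6) | 59
      = 0x600000 | 0x001000 | 0x000780 | 0x00003B
      = 0x6017BB
Bytes: (v>>16)&0xFF=60, (v>>8)&0xFF=17, v&0xFF=BB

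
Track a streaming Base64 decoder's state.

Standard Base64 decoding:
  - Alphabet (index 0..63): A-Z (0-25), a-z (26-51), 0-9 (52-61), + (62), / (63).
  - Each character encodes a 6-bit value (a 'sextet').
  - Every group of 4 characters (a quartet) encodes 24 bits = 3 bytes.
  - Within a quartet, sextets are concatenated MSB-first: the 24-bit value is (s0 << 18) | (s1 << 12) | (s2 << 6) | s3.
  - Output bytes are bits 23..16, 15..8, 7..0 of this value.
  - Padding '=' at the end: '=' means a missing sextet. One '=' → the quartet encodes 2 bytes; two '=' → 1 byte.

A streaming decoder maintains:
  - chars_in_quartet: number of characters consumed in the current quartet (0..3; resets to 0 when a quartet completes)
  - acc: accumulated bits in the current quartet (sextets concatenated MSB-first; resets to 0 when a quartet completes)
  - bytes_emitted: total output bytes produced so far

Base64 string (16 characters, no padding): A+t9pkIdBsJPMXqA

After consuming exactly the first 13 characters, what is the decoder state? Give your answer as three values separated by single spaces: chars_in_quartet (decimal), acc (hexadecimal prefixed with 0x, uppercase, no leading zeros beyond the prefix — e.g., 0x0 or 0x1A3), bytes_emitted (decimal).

After char 0 ('A'=0): chars_in_quartet=1 acc=0x0 bytes_emitted=0
After char 1 ('+'=62): chars_in_quartet=2 acc=0x3E bytes_emitted=0
After char 2 ('t'=45): chars_in_quartet=3 acc=0xFAD bytes_emitted=0
After char 3 ('9'=61): chars_in_quartet=4 acc=0x3EB7D -> emit 03 EB 7D, reset; bytes_emitted=3
After char 4 ('p'=41): chars_in_quartet=1 acc=0x29 bytes_emitted=3
After char 5 ('k'=36): chars_in_quartet=2 acc=0xA64 bytes_emitted=3
After char 6 ('I'=8): chars_in_quartet=3 acc=0x29908 bytes_emitted=3
After char 7 ('d'=29): chars_in_quartet=4 acc=0xA6421D -> emit A6 42 1D, reset; bytes_emitted=6
After char 8 ('B'=1): chars_in_quartet=1 acc=0x1 bytes_emitted=6
After char 9 ('s'=44): chars_in_quartet=2 acc=0x6C bytes_emitted=6
After char 10 ('J'=9): chars_in_quartet=3 acc=0x1B09 bytes_emitted=6
After char 11 ('P'=15): chars_in_quartet=4 acc=0x6C24F -> emit 06 C2 4F, reset; bytes_emitted=9
After char 12 ('M'=12): chars_in_quartet=1 acc=0xC bytes_emitted=9

Answer: 1 0xC 9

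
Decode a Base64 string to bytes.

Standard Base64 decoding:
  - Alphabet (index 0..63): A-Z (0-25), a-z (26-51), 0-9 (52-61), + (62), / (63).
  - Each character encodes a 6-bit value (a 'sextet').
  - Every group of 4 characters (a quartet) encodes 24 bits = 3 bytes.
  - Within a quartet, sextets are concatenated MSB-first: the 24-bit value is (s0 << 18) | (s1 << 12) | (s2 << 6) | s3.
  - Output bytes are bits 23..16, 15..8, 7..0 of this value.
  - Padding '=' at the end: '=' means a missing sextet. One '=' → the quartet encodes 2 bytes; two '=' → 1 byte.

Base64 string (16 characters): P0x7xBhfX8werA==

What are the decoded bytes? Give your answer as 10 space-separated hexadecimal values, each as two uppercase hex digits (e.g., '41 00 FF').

Answer: 3F 4C 7B C4 18 5F 5F CC 1E AC

Derivation:
After char 0 ('P'=15): chars_in_quartet=1 acc=0xF bytes_emitted=0
After char 1 ('0'=52): chars_in_quartet=2 acc=0x3F4 bytes_emitted=0
After char 2 ('x'=49): chars_in_quartet=3 acc=0xFD31 bytes_emitted=0
After char 3 ('7'=59): chars_in_quartet=4 acc=0x3F4C7B -> emit 3F 4C 7B, reset; bytes_emitted=3
After char 4 ('x'=49): chars_in_quartet=1 acc=0x31 bytes_emitted=3
After char 5 ('B'=1): chars_in_quartet=2 acc=0xC41 bytes_emitted=3
After char 6 ('h'=33): chars_in_quartet=3 acc=0x31061 bytes_emitted=3
After char 7 ('f'=31): chars_in_quartet=4 acc=0xC4185F -> emit C4 18 5F, reset; bytes_emitted=6
After char 8 ('X'=23): chars_in_quartet=1 acc=0x17 bytes_emitted=6
After char 9 ('8'=60): chars_in_quartet=2 acc=0x5FC bytes_emitted=6
After char 10 ('w'=48): chars_in_quartet=3 acc=0x17F30 bytes_emitted=6
After char 11 ('e'=30): chars_in_quartet=4 acc=0x5FCC1E -> emit 5F CC 1E, reset; bytes_emitted=9
After char 12 ('r'=43): chars_in_quartet=1 acc=0x2B bytes_emitted=9
After char 13 ('A'=0): chars_in_quartet=2 acc=0xAC0 bytes_emitted=9
Padding '==': partial quartet acc=0xAC0 -> emit AC; bytes_emitted=10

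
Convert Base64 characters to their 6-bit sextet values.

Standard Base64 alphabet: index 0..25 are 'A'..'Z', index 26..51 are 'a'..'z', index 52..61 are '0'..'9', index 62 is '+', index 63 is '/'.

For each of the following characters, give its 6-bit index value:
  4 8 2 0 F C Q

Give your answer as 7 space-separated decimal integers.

'4': 0..9 range, 52 + ord('4') − ord('0') = 56
'8': 0..9 range, 52 + ord('8') − ord('0') = 60
'2': 0..9 range, 52 + ord('2') − ord('0') = 54
'0': 0..9 range, 52 + ord('0') − ord('0') = 52
'F': A..Z range, ord('F') − ord('A') = 5
'C': A..Z range, ord('C') − ord('A') = 2
'Q': A..Z range, ord('Q') − ord('A') = 16

Answer: 56 60 54 52 5 2 16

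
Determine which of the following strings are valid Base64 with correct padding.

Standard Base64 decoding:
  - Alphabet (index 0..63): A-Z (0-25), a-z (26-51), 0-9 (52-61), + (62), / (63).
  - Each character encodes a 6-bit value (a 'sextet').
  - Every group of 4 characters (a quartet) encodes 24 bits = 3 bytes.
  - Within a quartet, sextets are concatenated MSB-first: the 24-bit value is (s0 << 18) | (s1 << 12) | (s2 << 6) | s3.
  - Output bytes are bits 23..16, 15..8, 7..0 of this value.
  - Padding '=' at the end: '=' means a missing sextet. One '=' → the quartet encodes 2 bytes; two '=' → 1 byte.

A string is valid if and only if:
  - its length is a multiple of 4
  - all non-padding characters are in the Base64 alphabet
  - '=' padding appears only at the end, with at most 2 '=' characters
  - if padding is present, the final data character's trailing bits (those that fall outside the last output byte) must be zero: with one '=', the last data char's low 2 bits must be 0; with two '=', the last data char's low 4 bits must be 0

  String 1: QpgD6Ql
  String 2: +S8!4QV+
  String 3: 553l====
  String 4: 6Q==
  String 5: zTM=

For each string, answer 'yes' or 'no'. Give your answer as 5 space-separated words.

Answer: no no no yes yes

Derivation:
String 1: 'QpgD6Ql' → invalid (len=7 not mult of 4)
String 2: '+S8!4QV+' → invalid (bad char(s): ['!'])
String 3: '553l====' → invalid (4 pad chars (max 2))
String 4: '6Q==' → valid
String 5: 'zTM=' → valid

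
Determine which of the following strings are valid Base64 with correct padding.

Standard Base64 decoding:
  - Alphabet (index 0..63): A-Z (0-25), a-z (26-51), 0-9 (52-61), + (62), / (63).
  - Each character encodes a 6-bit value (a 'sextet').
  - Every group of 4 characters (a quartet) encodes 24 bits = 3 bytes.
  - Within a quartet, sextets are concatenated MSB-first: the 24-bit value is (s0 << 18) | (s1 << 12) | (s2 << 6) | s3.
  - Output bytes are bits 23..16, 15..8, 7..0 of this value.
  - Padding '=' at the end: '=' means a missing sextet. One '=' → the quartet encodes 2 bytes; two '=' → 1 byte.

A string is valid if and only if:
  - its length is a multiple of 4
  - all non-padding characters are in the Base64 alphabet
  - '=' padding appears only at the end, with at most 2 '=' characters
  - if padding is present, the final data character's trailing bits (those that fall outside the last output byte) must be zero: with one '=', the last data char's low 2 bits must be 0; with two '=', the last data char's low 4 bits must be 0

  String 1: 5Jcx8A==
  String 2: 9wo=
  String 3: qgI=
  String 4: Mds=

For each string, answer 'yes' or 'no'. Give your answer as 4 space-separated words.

Answer: yes yes yes yes

Derivation:
String 1: '5Jcx8A==' → valid
String 2: '9wo=' → valid
String 3: 'qgI=' → valid
String 4: 'Mds=' → valid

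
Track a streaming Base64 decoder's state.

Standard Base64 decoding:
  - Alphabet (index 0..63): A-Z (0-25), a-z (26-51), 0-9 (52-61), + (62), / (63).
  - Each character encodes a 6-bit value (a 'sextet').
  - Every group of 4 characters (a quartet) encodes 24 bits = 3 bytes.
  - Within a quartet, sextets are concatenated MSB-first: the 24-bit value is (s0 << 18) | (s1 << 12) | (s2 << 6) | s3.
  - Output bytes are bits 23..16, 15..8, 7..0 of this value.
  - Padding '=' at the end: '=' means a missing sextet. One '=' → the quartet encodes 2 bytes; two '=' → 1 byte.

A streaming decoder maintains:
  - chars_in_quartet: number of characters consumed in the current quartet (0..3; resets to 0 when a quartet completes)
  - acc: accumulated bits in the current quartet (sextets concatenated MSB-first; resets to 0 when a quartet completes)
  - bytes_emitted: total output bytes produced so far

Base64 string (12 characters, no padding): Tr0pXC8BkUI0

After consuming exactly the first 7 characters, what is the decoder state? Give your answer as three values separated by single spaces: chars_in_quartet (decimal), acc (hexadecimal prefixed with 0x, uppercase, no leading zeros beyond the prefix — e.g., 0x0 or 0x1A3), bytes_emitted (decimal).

After char 0 ('T'=19): chars_in_quartet=1 acc=0x13 bytes_emitted=0
After char 1 ('r'=43): chars_in_quartet=2 acc=0x4EB bytes_emitted=0
After char 2 ('0'=52): chars_in_quartet=3 acc=0x13AF4 bytes_emitted=0
After char 3 ('p'=41): chars_in_quartet=4 acc=0x4EBD29 -> emit 4E BD 29, reset; bytes_emitted=3
After char 4 ('X'=23): chars_in_quartet=1 acc=0x17 bytes_emitted=3
After char 5 ('C'=2): chars_in_quartet=2 acc=0x5C2 bytes_emitted=3
After char 6 ('8'=60): chars_in_quartet=3 acc=0x170BC bytes_emitted=3

Answer: 3 0x170BC 3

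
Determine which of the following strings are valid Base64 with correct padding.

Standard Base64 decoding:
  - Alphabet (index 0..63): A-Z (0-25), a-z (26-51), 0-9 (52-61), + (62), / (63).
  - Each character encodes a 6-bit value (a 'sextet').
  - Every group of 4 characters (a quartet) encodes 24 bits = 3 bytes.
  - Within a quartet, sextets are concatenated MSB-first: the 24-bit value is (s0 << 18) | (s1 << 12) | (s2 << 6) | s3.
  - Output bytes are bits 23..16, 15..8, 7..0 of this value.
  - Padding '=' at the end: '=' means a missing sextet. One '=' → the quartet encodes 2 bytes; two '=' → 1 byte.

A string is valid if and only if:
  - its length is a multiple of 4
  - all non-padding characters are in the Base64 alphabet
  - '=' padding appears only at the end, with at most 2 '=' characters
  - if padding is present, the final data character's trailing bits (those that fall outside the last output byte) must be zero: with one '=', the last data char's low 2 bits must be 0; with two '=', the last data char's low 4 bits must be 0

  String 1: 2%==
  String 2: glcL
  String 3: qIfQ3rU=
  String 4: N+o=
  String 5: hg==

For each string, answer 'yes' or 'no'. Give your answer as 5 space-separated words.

String 1: '2%==' → invalid (bad char(s): ['%'])
String 2: 'glcL' → valid
String 3: 'qIfQ3rU=' → valid
String 4: 'N+o=' → valid
String 5: 'hg==' → valid

Answer: no yes yes yes yes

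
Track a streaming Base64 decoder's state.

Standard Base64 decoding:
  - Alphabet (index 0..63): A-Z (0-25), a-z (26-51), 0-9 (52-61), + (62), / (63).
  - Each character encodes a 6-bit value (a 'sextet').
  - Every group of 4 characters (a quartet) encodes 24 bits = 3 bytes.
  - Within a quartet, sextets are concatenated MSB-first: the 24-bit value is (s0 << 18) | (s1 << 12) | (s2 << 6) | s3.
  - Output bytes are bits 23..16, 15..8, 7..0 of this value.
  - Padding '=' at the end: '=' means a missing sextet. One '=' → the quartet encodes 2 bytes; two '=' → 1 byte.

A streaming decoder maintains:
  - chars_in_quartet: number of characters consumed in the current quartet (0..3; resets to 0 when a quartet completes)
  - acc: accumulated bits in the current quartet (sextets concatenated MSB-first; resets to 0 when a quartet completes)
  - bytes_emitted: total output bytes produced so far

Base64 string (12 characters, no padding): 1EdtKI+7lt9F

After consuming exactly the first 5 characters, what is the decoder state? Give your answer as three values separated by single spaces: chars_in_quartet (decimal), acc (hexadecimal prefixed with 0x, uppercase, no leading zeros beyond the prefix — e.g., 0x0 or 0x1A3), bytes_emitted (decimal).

Answer: 1 0xA 3

Derivation:
After char 0 ('1'=53): chars_in_quartet=1 acc=0x35 bytes_emitted=0
After char 1 ('E'=4): chars_in_quartet=2 acc=0xD44 bytes_emitted=0
After char 2 ('d'=29): chars_in_quartet=3 acc=0x3511D bytes_emitted=0
After char 3 ('t'=45): chars_in_quartet=4 acc=0xD4476D -> emit D4 47 6D, reset; bytes_emitted=3
After char 4 ('K'=10): chars_in_quartet=1 acc=0xA bytes_emitted=3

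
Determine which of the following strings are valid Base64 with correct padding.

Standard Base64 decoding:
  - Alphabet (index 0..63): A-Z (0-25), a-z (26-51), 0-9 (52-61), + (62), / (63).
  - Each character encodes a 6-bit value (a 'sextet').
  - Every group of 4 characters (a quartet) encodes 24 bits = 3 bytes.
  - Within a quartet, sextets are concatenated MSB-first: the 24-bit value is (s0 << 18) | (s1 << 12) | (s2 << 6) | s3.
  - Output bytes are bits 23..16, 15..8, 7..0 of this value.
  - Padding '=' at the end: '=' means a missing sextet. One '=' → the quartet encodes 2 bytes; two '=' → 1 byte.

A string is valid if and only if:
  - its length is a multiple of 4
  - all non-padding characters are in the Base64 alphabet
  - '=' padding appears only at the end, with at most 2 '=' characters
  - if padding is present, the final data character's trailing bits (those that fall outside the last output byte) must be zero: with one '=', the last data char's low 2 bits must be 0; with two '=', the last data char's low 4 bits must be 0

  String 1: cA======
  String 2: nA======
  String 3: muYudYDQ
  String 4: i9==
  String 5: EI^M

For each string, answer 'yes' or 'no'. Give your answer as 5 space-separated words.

Answer: no no yes no no

Derivation:
String 1: 'cA======' → invalid (6 pad chars (max 2))
String 2: 'nA======' → invalid (6 pad chars (max 2))
String 3: 'muYudYDQ' → valid
String 4: 'i9==' → invalid (bad trailing bits)
String 5: 'EI^M' → invalid (bad char(s): ['^'])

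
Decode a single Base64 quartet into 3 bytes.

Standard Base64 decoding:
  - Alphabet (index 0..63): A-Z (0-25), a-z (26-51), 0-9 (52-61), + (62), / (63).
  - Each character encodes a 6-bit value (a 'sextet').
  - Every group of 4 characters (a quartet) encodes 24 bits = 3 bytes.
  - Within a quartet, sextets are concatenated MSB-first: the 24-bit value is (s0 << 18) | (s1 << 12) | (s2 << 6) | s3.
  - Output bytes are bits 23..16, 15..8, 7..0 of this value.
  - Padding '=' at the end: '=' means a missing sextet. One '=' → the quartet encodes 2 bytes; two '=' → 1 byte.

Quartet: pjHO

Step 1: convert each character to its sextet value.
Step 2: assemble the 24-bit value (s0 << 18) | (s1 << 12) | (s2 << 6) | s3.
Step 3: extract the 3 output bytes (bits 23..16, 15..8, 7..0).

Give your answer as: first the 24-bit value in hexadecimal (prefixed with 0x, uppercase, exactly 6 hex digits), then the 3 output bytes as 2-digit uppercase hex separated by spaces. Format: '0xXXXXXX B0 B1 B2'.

Sextets: p=41, j=35, H=7, O=14
24-bit: (41<<18) | (35<<12) | (7<<6) | 14
      = 0xA40000 | 0x023000 | 0x0001C0 | 0x00000E
      = 0xA631CE
Bytes: (v>>16)&0xFF=A6, (v>>8)&0xFF=31, v&0xFF=CE

Answer: 0xA631CE A6 31 CE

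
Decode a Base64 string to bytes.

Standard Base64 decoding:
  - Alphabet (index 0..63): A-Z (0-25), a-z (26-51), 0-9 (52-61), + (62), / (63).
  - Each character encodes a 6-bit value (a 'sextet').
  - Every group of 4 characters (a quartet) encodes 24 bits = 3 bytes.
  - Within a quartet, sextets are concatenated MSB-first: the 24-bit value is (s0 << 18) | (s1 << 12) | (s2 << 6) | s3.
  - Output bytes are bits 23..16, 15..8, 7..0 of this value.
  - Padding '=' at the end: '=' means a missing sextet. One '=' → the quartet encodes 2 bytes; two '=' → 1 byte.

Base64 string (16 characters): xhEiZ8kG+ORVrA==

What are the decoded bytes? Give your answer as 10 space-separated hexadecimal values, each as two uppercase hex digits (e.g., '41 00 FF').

After char 0 ('x'=49): chars_in_quartet=1 acc=0x31 bytes_emitted=0
After char 1 ('h'=33): chars_in_quartet=2 acc=0xC61 bytes_emitted=0
After char 2 ('E'=4): chars_in_quartet=3 acc=0x31844 bytes_emitted=0
After char 3 ('i'=34): chars_in_quartet=4 acc=0xC61122 -> emit C6 11 22, reset; bytes_emitted=3
After char 4 ('Z'=25): chars_in_quartet=1 acc=0x19 bytes_emitted=3
After char 5 ('8'=60): chars_in_quartet=2 acc=0x67C bytes_emitted=3
After char 6 ('k'=36): chars_in_quartet=3 acc=0x19F24 bytes_emitted=3
After char 7 ('G'=6): chars_in_quartet=4 acc=0x67C906 -> emit 67 C9 06, reset; bytes_emitted=6
After char 8 ('+'=62): chars_in_quartet=1 acc=0x3E bytes_emitted=6
After char 9 ('O'=14): chars_in_quartet=2 acc=0xF8E bytes_emitted=6
After char 10 ('R'=17): chars_in_quartet=3 acc=0x3E391 bytes_emitted=6
After char 11 ('V'=21): chars_in_quartet=4 acc=0xF8E455 -> emit F8 E4 55, reset; bytes_emitted=9
After char 12 ('r'=43): chars_in_quartet=1 acc=0x2B bytes_emitted=9
After char 13 ('A'=0): chars_in_quartet=2 acc=0xAC0 bytes_emitted=9
Padding '==': partial quartet acc=0xAC0 -> emit AC; bytes_emitted=10

Answer: C6 11 22 67 C9 06 F8 E4 55 AC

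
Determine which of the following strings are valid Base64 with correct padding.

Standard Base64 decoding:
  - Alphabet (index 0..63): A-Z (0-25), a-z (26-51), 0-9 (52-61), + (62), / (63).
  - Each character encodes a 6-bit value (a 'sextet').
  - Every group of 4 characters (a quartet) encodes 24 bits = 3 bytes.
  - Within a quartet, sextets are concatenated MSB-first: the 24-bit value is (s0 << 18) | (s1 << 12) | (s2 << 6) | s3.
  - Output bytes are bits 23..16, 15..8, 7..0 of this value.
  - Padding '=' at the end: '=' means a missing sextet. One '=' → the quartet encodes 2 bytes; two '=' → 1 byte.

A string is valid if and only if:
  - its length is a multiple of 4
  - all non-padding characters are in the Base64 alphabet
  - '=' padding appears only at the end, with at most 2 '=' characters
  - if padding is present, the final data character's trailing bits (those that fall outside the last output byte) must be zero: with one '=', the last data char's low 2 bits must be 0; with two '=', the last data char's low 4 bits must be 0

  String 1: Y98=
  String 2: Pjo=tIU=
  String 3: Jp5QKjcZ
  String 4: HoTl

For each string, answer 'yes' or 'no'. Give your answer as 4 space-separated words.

Answer: yes no yes yes

Derivation:
String 1: 'Y98=' → valid
String 2: 'Pjo=tIU=' → invalid (bad char(s): ['=']; '=' in middle)
String 3: 'Jp5QKjcZ' → valid
String 4: 'HoTl' → valid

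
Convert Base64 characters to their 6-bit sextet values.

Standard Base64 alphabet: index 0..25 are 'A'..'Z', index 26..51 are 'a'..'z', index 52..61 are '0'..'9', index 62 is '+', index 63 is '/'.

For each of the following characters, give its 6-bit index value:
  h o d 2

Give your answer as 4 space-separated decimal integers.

Answer: 33 40 29 54

Derivation:
'h': a..z range, 26 + ord('h') − ord('a') = 33
'o': a..z range, 26 + ord('o') − ord('a') = 40
'd': a..z range, 26 + ord('d') − ord('a') = 29
'2': 0..9 range, 52 + ord('2') − ord('0') = 54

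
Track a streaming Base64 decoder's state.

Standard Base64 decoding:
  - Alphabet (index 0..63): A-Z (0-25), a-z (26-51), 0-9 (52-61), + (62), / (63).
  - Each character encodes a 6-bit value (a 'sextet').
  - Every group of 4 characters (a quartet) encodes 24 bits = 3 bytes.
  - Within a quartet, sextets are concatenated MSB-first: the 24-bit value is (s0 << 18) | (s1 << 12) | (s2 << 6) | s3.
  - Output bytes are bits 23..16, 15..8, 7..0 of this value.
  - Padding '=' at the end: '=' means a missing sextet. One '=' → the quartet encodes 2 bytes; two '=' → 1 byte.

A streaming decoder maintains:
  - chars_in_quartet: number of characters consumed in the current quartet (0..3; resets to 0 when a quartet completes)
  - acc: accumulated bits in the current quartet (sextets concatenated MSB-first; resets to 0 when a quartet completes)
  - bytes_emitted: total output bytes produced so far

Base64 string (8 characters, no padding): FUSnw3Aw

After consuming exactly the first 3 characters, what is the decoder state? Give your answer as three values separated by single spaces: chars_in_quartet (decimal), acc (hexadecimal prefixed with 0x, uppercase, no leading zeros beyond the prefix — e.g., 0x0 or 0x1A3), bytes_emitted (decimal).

Answer: 3 0x5512 0

Derivation:
After char 0 ('F'=5): chars_in_quartet=1 acc=0x5 bytes_emitted=0
After char 1 ('U'=20): chars_in_quartet=2 acc=0x154 bytes_emitted=0
After char 2 ('S'=18): chars_in_quartet=3 acc=0x5512 bytes_emitted=0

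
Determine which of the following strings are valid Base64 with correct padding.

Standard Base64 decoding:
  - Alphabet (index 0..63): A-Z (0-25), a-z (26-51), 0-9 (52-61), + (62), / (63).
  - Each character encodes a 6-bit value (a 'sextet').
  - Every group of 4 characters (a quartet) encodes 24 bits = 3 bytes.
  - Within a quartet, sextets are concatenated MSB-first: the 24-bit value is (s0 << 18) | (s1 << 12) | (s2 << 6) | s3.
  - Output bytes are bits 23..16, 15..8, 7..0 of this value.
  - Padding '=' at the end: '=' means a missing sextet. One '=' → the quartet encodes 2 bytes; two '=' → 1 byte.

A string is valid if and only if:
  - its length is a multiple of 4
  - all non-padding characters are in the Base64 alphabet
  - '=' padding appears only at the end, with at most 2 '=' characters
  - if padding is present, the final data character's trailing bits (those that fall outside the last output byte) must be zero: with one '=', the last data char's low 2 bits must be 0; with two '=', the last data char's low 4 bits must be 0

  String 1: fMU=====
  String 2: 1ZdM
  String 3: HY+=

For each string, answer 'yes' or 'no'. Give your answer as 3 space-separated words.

Answer: no yes no

Derivation:
String 1: 'fMU=====' → invalid (5 pad chars (max 2))
String 2: '1ZdM' → valid
String 3: 'HY+=' → invalid (bad trailing bits)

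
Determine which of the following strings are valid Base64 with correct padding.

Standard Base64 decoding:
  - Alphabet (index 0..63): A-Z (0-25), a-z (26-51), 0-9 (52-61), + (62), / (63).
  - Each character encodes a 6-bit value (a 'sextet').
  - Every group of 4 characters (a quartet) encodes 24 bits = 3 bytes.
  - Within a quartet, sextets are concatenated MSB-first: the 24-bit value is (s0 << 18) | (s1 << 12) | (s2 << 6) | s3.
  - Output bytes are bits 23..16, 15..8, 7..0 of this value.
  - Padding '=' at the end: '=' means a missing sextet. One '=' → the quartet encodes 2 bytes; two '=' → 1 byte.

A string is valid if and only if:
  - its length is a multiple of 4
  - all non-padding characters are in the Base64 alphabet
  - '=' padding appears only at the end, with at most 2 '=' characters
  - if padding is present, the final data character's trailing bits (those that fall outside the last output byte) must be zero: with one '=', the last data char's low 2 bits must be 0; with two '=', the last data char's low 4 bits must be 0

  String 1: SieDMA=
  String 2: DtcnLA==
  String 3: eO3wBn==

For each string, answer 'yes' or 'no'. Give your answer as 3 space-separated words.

String 1: 'SieDMA=' → invalid (len=7 not mult of 4)
String 2: 'DtcnLA==' → valid
String 3: 'eO3wBn==' → invalid (bad trailing bits)

Answer: no yes no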